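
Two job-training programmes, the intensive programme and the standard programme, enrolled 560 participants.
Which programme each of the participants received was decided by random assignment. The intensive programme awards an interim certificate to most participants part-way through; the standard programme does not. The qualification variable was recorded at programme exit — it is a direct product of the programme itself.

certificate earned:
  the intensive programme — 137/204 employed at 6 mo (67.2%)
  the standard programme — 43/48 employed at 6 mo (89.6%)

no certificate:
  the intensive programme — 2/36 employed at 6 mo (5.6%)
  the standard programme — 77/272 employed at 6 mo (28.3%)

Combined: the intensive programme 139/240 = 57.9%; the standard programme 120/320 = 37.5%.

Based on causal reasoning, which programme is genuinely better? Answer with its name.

the intensive programme

Qualification attained during the programme is recorded after the programme and is itself shifted by it — it sits on the causal path from programme to outcome. Conditioning on a mediator would strip out part of the effect we want; the pooled comparison gives the total causal effect.
Pooled: the intensive programme 57.9% vs the standard programme 37.5%; the intensive programme is higher overall.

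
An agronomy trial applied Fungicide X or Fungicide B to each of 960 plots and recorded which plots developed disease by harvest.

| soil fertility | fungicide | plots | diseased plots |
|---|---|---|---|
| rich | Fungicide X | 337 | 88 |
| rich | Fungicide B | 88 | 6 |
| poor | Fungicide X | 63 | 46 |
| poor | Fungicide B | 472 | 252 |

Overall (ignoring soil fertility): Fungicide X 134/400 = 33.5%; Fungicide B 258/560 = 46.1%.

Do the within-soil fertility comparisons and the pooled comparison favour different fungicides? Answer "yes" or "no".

Within each soil fertility level (rich 26.1% vs 6.8%; poor 73.0% vs 53.4%), Fungicide B has the lower rate every time. Pooled: 33.5% vs 46.1% — Fungicide X has the lower rate overall. The two comparisons disagree.

yes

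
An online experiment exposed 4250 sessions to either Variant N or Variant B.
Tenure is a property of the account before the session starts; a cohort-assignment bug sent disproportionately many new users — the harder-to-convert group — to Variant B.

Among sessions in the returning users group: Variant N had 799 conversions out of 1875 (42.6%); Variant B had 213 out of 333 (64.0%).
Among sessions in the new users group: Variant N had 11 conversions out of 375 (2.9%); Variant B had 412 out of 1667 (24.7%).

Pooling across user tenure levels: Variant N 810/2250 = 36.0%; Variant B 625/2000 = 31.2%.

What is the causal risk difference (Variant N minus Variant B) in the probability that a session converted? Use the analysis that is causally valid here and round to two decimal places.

Variant B is higher inside every user tenure stratum but Variant N is higher in aggregate. Whether to stratify depends on how user tenure relates to the variant.
User tenure is set before the variant has any effect — it is not caused by the variant — and it independently drives the outcome. That makes it a confounder, so the causal comparison is within user tenure levels.
Adjusting over the population distribution of user tenure: 0.520·(0.426−0.640) + 0.480·(0.029−0.247) = -0.216.

-0.22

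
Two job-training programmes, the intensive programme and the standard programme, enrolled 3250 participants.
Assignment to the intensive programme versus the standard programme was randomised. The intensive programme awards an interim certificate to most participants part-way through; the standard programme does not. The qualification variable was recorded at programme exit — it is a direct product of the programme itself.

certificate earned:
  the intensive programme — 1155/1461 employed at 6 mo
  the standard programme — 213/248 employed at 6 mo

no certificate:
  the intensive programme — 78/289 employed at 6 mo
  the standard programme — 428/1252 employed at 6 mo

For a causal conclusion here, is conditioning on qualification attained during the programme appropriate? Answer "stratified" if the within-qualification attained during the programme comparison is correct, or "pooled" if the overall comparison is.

pooled

the standard programme is higher inside every qualification attained during the programme stratum but the intensive programme is higher in aggregate. Whether to stratify depends on how qualification attained during the programme relates to the programme.
Qualification attained during the programme lies on the pathway programme → qualification attained during the programme → outcome, so adjusting for it blocks the indirect effect. For the total causal effect of programme, use the unadjusted pooled rates.
Pooled: the intensive programme 70.5% vs the standard programme 42.7%; the intensive programme is higher overall.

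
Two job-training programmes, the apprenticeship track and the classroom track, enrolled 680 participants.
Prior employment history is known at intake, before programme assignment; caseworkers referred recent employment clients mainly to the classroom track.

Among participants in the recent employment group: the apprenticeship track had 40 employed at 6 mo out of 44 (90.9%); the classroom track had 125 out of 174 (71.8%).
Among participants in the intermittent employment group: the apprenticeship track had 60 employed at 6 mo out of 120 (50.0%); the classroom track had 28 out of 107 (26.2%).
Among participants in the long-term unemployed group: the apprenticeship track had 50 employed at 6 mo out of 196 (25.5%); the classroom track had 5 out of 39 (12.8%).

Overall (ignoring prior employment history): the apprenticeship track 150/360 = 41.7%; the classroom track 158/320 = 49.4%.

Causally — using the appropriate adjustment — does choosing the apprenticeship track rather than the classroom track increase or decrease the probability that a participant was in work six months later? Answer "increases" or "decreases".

The stratified and pooled comparisons disagree (the apprenticeship track wins within each prior employment history; the classroom track wins overall), so the answer turns on the causal role of prior employment history.
Prior employment history satisfies the back-door criterion: it is not a descendant of the programme, and it blocks the spurious path from programme to outcome. Adjusting for it (i.e., using the within-prior employment history rates) gives the causal effect.
Within each level — recent employment: 90.9% vs 71.8%; intermittent employment: 50.0% vs 26.2%; long-term unemployed: 25.5% vs 12.8% — the apprenticeship track is higher every time.

increases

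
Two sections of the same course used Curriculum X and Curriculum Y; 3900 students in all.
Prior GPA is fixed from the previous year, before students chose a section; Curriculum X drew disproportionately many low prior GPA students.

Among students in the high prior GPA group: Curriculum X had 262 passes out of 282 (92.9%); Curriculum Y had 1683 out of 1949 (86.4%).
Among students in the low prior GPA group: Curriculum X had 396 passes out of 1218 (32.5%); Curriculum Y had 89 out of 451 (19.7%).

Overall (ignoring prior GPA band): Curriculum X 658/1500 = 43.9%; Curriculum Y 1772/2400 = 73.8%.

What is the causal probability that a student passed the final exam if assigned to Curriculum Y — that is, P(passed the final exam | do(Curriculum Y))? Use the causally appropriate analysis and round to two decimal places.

0.58

Here prior GPA band is a common cause — it drives both which teaching method a case falls under and the outcome. The crude comparison mixes populations; the stratum-specific rates are the causally relevant ones.
Standardising Curriculum Y to the population prior GPA band mix: 0.572·1683/1949 + 0.428·89/451 = 0.578.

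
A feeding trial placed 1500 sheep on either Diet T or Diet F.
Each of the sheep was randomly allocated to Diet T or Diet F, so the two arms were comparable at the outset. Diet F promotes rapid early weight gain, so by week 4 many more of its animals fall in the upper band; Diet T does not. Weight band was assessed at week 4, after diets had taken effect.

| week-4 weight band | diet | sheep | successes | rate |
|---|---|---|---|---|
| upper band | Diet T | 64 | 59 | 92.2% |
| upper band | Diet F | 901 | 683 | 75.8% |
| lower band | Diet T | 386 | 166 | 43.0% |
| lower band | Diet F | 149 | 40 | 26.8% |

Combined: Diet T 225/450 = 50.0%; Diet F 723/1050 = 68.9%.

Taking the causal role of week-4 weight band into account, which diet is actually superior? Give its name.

Diet T is higher inside every week-4 weight band stratum but Diet F is higher in aggregate. Whether to stratify depends on how week-4 weight band relates to the diet.
Week-4 weight band here is a post-treatment variable shaped by the diet; conditioning on it would introduce bias rather than remove it. The overall comparison is the causal one.
Pooled: Diet T 50.0% vs Diet F 68.9%; Diet F is higher overall.

Diet F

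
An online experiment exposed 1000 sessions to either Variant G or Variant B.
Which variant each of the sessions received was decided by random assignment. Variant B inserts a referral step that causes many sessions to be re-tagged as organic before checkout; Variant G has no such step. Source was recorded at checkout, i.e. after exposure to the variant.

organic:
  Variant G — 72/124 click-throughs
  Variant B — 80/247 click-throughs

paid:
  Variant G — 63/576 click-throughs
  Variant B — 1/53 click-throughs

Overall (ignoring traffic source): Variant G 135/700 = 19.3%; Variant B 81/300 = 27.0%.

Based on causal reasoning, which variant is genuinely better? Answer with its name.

Variant G is higher inside every traffic source stratum but Variant B is higher in aggregate. Whether to stratify depends on how traffic source relates to the variant.
Traffic source lies on the pathway variant → traffic source → outcome, so adjusting for it blocks the indirect effect. For the total causal effect of variant, use the unadjusted pooled rates.
Pooled: Variant G 19.3% vs Variant B 27.0%; Variant B is higher overall.

Variant B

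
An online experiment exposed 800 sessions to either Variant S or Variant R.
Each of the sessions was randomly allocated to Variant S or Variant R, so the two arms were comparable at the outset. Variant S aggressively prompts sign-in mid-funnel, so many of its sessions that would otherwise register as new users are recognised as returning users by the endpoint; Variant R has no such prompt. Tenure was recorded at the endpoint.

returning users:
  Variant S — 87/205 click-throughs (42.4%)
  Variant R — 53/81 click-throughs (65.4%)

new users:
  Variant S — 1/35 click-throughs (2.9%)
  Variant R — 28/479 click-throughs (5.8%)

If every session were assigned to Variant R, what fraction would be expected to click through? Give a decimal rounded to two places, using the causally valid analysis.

User tenure lies on the pathway variant → user tenure → outcome, so adjusting for it blocks the indirect effect. For the total causal effect of variant, use the unadjusted pooled rates.
So P(outcome | do(Variant R)) is just the pooled rate for Variant R: 81/560 = 0.145.

0.14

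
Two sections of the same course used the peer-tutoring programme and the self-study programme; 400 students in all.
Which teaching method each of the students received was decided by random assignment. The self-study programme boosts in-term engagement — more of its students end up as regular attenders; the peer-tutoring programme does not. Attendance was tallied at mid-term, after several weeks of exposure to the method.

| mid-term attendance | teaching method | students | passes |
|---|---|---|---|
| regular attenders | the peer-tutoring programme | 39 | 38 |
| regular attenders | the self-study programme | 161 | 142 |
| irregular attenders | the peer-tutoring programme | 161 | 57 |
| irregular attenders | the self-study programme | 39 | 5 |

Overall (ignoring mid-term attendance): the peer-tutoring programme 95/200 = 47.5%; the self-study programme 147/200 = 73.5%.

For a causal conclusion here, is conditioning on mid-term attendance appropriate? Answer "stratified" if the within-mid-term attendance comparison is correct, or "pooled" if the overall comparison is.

pooled

The mid-term attendance-specific comparison favours the peer-tutoring programme throughout, but the pooled figures favour the self-study programme. The question is whether to condition on mid-term attendance.
Mid-term attendance lies on the pathway teaching method → mid-term attendance → outcome, so adjusting for it blocks the indirect effect. For the total causal effect of teaching method, use the unadjusted pooled rates.
Pooled: the peer-tutoring programme 47.5% vs the self-study programme 73.5%; the self-study programme is higher overall.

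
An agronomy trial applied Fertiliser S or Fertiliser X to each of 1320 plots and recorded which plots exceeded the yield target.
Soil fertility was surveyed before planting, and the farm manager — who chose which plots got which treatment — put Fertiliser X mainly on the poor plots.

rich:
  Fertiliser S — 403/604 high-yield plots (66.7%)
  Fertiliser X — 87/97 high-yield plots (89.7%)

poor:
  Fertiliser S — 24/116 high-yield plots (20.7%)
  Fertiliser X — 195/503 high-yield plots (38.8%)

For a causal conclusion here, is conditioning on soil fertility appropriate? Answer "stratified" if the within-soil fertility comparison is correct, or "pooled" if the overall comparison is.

stratified

The stratified and pooled comparisons disagree (Fertiliser X wins within each soil fertility; Fertiliser S wins overall), so the answer turns on the causal role of soil fertility.
Here soil fertility is a common cause — it drives both which fertiliser a case falls under and the outcome. The crude comparison mixes populations; the stratum-specific rates are the causally relevant ones.
Within each level — rich: 66.7% vs 89.7%; poor: 20.7% vs 38.8% — Fertiliser X is higher every time.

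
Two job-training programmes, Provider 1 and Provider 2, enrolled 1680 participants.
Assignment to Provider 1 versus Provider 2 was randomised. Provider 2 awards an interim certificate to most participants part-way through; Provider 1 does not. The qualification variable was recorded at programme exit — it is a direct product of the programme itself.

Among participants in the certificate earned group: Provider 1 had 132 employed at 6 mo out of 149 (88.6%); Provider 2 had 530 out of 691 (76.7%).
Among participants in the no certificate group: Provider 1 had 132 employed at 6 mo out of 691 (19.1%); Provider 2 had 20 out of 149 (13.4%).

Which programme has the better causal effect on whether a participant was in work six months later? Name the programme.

Within every qualification attained during the programme level Provider 1 has the higher rate, yet pooled Provider 2 does — Simpson's reversal.
Stratifying would compare programmes among participants the programmes themselves sorted into qualification attained during the programme groups — a form of selection on an intermediate. The unconditioned pooled rates give the total causal effect.
Pooled: Provider 1 31.4% vs Provider 2 65.5%; Provider 2 is higher overall.

Provider 2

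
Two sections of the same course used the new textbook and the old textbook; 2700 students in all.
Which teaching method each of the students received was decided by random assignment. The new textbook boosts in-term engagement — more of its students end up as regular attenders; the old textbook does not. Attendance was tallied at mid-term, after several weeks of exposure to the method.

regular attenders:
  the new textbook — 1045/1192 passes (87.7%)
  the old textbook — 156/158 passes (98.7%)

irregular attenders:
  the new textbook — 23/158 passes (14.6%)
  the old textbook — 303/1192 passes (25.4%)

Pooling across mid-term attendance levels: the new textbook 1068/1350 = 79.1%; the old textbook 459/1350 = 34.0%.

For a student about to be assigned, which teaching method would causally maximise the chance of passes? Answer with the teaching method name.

the old textbook is higher inside every mid-term attendance stratum but the new textbook is higher in aggregate. Whether to stratify depends on how mid-term attendance relates to the teaching method.
Mid-term attendance is recorded after the teaching method and is itself shifted by it — it sits on the causal path from teaching method to outcome. Conditioning on a mediator would strip out part of the effect we want; the pooled comparison gives the total causal effect.
Pooled: the new textbook 79.1% vs the old textbook 34.0%; the new textbook is higher overall.

the new textbook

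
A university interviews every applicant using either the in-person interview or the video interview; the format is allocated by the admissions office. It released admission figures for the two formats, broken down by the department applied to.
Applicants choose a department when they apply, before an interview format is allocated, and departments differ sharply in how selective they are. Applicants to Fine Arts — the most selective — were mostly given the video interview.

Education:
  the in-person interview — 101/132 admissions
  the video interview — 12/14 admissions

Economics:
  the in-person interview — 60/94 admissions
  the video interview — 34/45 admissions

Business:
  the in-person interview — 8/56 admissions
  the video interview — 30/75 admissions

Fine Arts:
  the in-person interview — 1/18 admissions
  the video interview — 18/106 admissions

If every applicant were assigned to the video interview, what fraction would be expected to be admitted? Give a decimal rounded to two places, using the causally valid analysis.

Here department is a common cause — it drives both which interview format a case falls under and the outcome. The crude comparison mixes populations; the stratum-specific rates are the causally relevant ones.
Standardising the video interview to the population department mix: 0.270·12/14 + 0.257·34/45 + 0.243·30/75 + 0.230·18/106 = 0.562.

0.56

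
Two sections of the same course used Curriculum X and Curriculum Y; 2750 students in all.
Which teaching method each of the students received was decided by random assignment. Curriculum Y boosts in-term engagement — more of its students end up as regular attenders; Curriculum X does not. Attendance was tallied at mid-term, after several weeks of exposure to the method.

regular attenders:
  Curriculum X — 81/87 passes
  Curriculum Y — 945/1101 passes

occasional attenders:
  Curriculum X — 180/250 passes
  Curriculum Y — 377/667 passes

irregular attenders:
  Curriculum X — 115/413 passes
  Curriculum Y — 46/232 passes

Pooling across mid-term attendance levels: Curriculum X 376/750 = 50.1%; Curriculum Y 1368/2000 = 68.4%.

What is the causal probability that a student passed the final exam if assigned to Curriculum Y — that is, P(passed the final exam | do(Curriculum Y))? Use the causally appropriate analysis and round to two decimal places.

Curriculum X is higher inside every mid-term attendance stratum but Curriculum Y is higher in aggregate. Whether to stratify depends on how mid-term attendance relates to the teaching method.
Mid-term attendance is recorded after the teaching method and is itself shifted by it — it sits on the causal path from teaching method to outcome. Conditioning on a mediator would strip out part of the effect we want; the pooled comparison gives the total causal effect.
So P(outcome | do(Curriculum Y)) is just the pooled rate for Curriculum Y: 1368/2000 = 0.684.

0.68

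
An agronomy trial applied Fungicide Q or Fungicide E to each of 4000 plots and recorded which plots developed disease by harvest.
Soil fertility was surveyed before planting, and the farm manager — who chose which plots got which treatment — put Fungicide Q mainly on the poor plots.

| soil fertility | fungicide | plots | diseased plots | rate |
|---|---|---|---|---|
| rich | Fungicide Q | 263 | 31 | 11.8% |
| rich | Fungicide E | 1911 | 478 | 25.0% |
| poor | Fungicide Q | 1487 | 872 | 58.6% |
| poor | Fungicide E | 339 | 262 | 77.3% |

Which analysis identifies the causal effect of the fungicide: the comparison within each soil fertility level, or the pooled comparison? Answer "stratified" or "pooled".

stratified

Nothing the fungicide does changes soil fertility; the imbalance is an allocation artefact. With soil fertility also predicting the outcome, the pooled figure is confounded, and the within-stratum comparison is the causal one.
Within each level — rich: 11.8% vs 25.0%; poor: 58.6% vs 77.3% — Fungicide Q is lower every time.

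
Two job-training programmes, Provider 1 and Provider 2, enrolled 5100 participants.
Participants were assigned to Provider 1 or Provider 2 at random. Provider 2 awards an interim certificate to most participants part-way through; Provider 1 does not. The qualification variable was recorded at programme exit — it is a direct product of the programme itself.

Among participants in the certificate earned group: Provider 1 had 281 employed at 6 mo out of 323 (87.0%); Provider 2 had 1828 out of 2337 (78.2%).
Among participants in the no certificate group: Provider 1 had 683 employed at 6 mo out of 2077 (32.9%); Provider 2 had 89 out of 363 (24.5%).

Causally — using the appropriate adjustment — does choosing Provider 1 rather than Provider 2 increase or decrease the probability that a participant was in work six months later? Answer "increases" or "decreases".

Provider 1 is higher inside every qualification attained during the programme stratum but Provider 2 is higher in aggregate. Whether to stratify depends on how qualification attained during the programme relates to the programme.
Qualification attained during the programme lies on the pathway programme → qualification attained during the programme → outcome, so adjusting for it blocks the indirect effect. For the total causal effect of programme, use the unadjusted pooled rates.
Pooled: Provider 1 40.2% vs Provider 2 71.0%; Provider 2 is higher overall.

decreases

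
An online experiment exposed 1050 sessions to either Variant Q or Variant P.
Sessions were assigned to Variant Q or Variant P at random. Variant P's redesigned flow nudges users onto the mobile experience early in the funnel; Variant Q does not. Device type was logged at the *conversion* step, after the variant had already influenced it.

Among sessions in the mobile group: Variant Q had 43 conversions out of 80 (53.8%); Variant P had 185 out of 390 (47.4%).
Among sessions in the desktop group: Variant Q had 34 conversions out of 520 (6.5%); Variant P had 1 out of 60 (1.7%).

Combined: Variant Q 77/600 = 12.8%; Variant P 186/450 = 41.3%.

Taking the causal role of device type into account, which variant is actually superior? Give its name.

Variant P

Device type is downstream of the variant. One should not condition on a consequence of treatment, so the overall rates are the right comparison.
Pooled: Variant Q 12.8% vs Variant P 41.3%; Variant P is higher overall.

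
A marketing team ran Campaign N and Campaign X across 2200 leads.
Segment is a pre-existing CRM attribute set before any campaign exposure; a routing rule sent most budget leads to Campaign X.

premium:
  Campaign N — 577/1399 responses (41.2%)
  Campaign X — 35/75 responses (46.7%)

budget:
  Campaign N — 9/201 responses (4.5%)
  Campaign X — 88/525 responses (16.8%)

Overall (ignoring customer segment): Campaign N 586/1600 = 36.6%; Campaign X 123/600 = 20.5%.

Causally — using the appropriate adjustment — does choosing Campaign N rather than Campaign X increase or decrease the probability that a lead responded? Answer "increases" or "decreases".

Customer segment differs across campaigns for reasons unrelated to any effect of the campaign itself, and it separately predicts the outcome — a classic confounder. We must compare within customer segment levels.
Within each level — premium: 41.2% vs 46.7%; budget: 4.5% vs 16.8% — Campaign X is higher every time.

decreases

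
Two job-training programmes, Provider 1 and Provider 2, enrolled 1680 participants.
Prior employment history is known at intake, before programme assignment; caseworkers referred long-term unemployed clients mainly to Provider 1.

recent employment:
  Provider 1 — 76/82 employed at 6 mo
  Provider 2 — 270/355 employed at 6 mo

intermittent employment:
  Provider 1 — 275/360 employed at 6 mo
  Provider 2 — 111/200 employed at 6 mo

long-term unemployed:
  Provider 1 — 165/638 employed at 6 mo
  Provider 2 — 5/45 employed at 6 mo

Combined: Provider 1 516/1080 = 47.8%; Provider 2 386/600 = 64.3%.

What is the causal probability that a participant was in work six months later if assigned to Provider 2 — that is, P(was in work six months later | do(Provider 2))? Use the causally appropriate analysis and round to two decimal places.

Prior employment history differs across programmes for reasons unrelated to any effect of the programme itself, and it separately predicts the outcome — a classic confounder. We must compare within prior employment history levels.
Standardising Provider 2 to the population prior employment history mix: 0.260·270/355 + 0.333·111/200 + 0.407·5/45 = 0.428.

0.43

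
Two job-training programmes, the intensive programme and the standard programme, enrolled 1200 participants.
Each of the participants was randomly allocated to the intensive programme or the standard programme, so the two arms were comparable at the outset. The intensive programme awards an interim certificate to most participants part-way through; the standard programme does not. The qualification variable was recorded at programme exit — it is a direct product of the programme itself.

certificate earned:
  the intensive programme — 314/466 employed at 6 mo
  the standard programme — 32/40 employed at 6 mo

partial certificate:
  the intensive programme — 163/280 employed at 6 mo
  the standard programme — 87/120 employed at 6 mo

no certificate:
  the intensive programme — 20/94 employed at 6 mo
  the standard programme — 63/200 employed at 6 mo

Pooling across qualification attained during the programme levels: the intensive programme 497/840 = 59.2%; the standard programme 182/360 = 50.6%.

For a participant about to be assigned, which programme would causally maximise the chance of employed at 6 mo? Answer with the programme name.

The distribution of qualification attained during the programme is itself part of what the programme does — it is an intermediate outcome. Holding it fixed would remove that part of the effect; the total effect is the pooled difference.
Pooled: the intensive programme 59.2% vs the standard programme 50.6%; the intensive programme is higher overall.

the intensive programme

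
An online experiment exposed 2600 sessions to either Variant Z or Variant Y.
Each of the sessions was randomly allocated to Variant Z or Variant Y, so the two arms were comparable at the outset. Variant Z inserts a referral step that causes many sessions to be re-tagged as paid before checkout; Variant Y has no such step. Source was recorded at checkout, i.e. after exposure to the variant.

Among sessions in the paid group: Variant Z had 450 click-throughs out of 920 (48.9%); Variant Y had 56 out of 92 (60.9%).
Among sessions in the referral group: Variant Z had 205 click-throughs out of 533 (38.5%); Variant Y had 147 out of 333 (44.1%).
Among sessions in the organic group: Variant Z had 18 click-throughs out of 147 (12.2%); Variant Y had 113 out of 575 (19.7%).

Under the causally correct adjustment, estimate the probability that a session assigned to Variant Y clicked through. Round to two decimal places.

0.32

Stratifying would compare variants among sessions the variants themselves sorted into traffic source groups — a form of selection on an intermediate. The unconditioned pooled rates give the total causal effect.
So P(outcome | do(Variant Y)) is just the pooled rate for Variant Y: 316/1000 = 0.316.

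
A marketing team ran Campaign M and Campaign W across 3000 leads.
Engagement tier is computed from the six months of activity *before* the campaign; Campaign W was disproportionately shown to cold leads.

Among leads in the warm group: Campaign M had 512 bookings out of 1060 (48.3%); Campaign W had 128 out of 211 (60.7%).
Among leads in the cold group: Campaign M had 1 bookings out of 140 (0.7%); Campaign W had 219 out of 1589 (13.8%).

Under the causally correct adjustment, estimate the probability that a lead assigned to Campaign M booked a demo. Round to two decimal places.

0.21

Within every engagement tier level Campaign W has the higher rate, yet pooled Campaign M does — Simpson's reversal.
Engagement tier differs across campaigns for reasons unrelated to any effect of the campaign itself, and it separately predicts the outcome — a classic confounder. We must compare within engagement tier levels.
Standardising Campaign M to the population engagement tier mix: 0.424·512/1060 + 0.576·1/140 = 0.209.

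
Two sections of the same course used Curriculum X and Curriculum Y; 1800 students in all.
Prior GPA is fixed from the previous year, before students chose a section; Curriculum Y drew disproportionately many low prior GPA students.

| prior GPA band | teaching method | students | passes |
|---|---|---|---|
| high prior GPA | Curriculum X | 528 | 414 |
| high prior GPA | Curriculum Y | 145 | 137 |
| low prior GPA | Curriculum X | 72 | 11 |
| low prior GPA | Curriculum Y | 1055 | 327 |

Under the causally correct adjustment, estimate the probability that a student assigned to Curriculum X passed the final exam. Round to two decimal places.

The stratified and pooled comparisons disagree (Curriculum Y wins within each prior GPA band; Curriculum X wins overall), so the answer turns on the causal role of prior GPA band.
The imbalance in prior GPA band arose from how students were allocated, not from anything the teaching method did; and prior GPA band independently affects the outcome. The pooled gap is confounded — condition on prior GPA band.
Standardising Curriculum X to the population prior GPA band mix: 0.374·414/528 + 0.626·11/72 = 0.389.

0.39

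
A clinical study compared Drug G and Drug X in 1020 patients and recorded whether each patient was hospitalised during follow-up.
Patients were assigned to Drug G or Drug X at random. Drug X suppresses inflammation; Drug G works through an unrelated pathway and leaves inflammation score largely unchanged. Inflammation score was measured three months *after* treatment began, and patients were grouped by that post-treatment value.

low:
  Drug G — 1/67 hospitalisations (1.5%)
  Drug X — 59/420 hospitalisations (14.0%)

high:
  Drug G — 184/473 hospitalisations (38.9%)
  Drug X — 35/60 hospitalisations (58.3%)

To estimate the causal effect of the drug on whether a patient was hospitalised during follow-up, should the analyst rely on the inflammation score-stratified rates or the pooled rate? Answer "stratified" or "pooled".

pooled

Within every inflammation score level Drug G has the lower rate, yet pooled Drug X does — Simpson's reversal.
Inflammation score is downstream of the drug. One should not condition on a consequence of treatment, so the overall rates are the right comparison.
Pooled: Drug G 34.3% vs Drug X 19.6%; Drug X is lower overall.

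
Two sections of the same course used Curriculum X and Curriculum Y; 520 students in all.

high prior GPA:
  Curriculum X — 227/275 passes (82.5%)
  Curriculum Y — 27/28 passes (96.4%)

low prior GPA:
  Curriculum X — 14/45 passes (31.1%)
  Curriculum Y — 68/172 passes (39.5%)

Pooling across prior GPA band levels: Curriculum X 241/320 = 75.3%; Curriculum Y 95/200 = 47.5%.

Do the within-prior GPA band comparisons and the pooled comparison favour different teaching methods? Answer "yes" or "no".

Within each prior GPA band level (high prior GPA 82.5% vs 96.4%; low prior GPA 31.1% vs 39.5%), Curriculum Y has the higher rate every time. Pooled: 75.3% vs 47.5% — Curriculum X has the higher rate overall. The two comparisons disagree.

yes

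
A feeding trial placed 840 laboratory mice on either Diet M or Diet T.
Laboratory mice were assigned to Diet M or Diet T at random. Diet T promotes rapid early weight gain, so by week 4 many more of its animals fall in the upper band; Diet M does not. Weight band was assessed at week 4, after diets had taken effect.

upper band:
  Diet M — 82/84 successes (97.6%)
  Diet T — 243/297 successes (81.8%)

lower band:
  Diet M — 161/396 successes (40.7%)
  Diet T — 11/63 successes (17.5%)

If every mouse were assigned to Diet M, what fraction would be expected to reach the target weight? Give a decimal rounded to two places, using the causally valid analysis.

The stratified and pooled comparisons disagree (Diet M wins within each week-4 weight band; Diet T wins overall), so the answer turns on the causal role of week-4 weight band.
Week-4 weight band is downstream of the diet. One should not condition on a consequence of treatment, so the overall rates are the right comparison.
So P(outcome | do(Diet M)) is just the pooled rate for Diet M: 243/480 = 0.506.

0.51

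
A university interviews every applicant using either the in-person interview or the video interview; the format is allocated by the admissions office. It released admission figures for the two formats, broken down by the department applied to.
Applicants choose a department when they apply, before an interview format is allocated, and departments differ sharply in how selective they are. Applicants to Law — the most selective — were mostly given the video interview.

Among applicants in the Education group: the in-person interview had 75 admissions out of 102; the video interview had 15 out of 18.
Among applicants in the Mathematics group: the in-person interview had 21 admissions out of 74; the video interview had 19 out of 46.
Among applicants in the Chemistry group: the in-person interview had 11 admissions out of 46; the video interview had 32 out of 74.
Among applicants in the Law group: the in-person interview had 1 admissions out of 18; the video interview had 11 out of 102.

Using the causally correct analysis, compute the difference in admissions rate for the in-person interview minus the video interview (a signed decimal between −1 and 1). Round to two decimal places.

-0.12

Department satisfies the back-door criterion: it is not a descendant of the interview format, and it blocks the spurious path from interview format to outcome. Adjusting for it (i.e., using the within-department rates) gives the causal effect.
Adjusting over the population distribution of department: 0.250·(0.735−0.833) + 0.250·(0.284−0.413) + 0.250·(0.239−0.432) + 0.250·(0.056−0.108) = -0.118.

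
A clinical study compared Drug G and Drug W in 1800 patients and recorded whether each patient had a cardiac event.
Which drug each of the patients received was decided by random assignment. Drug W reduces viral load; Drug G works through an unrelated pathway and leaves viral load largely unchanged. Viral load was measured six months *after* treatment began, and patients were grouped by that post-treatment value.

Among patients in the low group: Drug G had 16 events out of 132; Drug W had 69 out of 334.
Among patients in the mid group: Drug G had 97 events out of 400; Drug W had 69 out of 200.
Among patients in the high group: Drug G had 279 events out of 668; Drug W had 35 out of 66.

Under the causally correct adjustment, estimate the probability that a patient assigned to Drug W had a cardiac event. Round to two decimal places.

0.29

Within every viral load level Drug G has the lower rate, yet pooled Drug W does — Simpson's reversal.
Viral load is recorded after the drug and is itself shifted by it — it sits on the causal path from drug to outcome. Conditioning on a mediator would strip out part of the effect we want; the pooled comparison gives the total causal effect.
So P(outcome | do(Drug W)) is just the pooled rate for Drug W: 173/600 = 0.288.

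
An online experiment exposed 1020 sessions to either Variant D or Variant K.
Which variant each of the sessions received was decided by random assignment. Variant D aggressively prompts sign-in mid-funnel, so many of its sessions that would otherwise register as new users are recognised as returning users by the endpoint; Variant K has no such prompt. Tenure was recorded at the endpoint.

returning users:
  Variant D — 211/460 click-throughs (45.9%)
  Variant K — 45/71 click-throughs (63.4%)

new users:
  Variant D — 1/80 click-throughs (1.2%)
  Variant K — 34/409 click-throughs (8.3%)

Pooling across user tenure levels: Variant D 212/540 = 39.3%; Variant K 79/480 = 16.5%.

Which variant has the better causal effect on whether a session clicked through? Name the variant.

Variant D

Within every user tenure level Variant K has the higher rate, yet pooled Variant D does — Simpson's reversal.
The distribution of user tenure is itself part of what the variant does — it is an intermediate outcome. Holding it fixed would remove that part of the effect; the total effect is the pooled difference.
Pooled: Variant D 39.3% vs Variant K 16.5%; Variant D is higher overall.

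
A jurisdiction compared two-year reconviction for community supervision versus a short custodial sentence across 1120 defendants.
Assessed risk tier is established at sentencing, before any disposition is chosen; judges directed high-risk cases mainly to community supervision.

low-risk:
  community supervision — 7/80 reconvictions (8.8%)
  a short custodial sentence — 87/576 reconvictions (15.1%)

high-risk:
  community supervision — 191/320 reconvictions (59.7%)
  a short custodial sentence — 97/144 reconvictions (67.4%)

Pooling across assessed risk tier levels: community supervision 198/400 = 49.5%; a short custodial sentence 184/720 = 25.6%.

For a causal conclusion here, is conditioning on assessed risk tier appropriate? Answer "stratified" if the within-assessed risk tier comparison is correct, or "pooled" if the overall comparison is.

The imbalance in assessed risk tier arose from how defendants were allocated, not from anything the disposition did; and assessed risk tier independently affects the outcome. The pooled gap is confounded — condition on assessed risk tier.
Within each level — low-risk: 8.8% vs 15.1%; high-risk: 59.7% vs 67.4% — community supervision is lower every time.

stratified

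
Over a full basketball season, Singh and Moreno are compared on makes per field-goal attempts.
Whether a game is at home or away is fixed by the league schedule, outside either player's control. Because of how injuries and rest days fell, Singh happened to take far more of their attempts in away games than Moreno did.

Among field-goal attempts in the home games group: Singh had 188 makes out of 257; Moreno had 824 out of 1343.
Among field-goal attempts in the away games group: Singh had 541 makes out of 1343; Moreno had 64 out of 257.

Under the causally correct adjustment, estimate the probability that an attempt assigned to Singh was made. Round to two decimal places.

0.57

The stratified and pooled comparisons disagree (Singh wins within each game venue; Moreno wins overall), so the answer turns on the causal role of game venue.
Nothing the player does changes game venue; the imbalance is an allocation artefact. With game venue also predicting the outcome, the pooled figure is confounded, and the within-stratum comparison is the causal one.
Standardising Singh to the population game venue mix: 0.500·188/257 + 0.500·541/1343 = 0.567.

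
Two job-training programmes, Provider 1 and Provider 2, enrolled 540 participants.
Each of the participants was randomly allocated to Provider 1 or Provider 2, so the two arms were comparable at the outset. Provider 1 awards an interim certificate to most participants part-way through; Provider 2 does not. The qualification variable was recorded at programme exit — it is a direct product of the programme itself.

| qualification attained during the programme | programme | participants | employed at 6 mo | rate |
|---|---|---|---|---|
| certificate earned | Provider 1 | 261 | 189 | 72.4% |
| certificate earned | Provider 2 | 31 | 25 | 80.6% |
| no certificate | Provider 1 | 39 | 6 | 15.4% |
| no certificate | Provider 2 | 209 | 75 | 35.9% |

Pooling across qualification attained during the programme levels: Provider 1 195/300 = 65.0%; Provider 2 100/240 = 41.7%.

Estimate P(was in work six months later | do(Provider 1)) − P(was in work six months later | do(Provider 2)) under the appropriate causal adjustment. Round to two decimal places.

+0.23

Within every qualification attained during the programme level Provider 2 has the higher rate, yet pooled Provider 1 does — Simpson's reversal.
Stratifying would compare programmes among participants the programmes themselves sorted into qualification attained during the programme groups — a form of selection on an intermediate. The unconditioned pooled rates give the total causal effect.
The causal difference is the pooled difference: 0.650 − 0.417 = +0.233.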